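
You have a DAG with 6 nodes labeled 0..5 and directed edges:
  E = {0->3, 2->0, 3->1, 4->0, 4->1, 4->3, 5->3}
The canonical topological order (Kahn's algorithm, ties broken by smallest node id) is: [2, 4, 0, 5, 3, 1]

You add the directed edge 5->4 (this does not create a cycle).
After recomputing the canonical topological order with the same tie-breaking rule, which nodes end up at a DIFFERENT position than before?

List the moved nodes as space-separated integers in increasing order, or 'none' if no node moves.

Answer: 0 4 5

Derivation:
Old toposort: [2, 4, 0, 5, 3, 1]
Added edge 5->4
Recompute Kahn (smallest-id tiebreak):
  initial in-degrees: [2, 2, 0, 3, 1, 0]
  ready (indeg=0): [2, 5]
  pop 2: indeg[0]->1 | ready=[5] | order so far=[2]
  pop 5: indeg[3]->2; indeg[4]->0 | ready=[4] | order so far=[2, 5]
  pop 4: indeg[0]->0; indeg[1]->1; indeg[3]->1 | ready=[0] | order so far=[2, 5, 4]
  pop 0: indeg[3]->0 | ready=[3] | order so far=[2, 5, 4, 0]
  pop 3: indeg[1]->0 | ready=[1] | order so far=[2, 5, 4, 0, 3]
  pop 1: no out-edges | ready=[] | order so far=[2, 5, 4, 0, 3, 1]
New canonical toposort: [2, 5, 4, 0, 3, 1]
Compare positions:
  Node 0: index 2 -> 3 (moved)
  Node 1: index 5 -> 5 (same)
  Node 2: index 0 -> 0 (same)
  Node 3: index 4 -> 4 (same)
  Node 4: index 1 -> 2 (moved)
  Node 5: index 3 -> 1 (moved)
Nodes that changed position: 0 4 5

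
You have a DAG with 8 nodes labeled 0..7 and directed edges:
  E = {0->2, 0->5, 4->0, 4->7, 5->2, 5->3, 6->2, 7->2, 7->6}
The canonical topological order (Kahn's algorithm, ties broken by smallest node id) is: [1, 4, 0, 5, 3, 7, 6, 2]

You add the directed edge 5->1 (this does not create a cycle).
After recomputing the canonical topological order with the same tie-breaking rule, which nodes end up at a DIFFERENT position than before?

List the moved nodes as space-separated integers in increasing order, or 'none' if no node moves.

Answer: 0 1 4 5

Derivation:
Old toposort: [1, 4, 0, 5, 3, 7, 6, 2]
Added edge 5->1
Recompute Kahn (smallest-id tiebreak):
  initial in-degrees: [1, 1, 4, 1, 0, 1, 1, 1]
  ready (indeg=0): [4]
  pop 4: indeg[0]->0; indeg[7]->0 | ready=[0, 7] | order so far=[4]
  pop 0: indeg[2]->3; indeg[5]->0 | ready=[5, 7] | order so far=[4, 0]
  pop 5: indeg[1]->0; indeg[2]->2; indeg[3]->0 | ready=[1, 3, 7] | order so far=[4, 0, 5]
  pop 1: no out-edges | ready=[3, 7] | order so far=[4, 0, 5, 1]
  pop 3: no out-edges | ready=[7] | order so far=[4, 0, 5, 1, 3]
  pop 7: indeg[2]->1; indeg[6]->0 | ready=[6] | order so far=[4, 0, 5, 1, 3, 7]
  pop 6: indeg[2]->0 | ready=[2] | order so far=[4, 0, 5, 1, 3, 7, 6]
  pop 2: no out-edges | ready=[] | order so far=[4, 0, 5, 1, 3, 7, 6, 2]
New canonical toposort: [4, 0, 5, 1, 3, 7, 6, 2]
Compare positions:
  Node 0: index 2 -> 1 (moved)
  Node 1: index 0 -> 3 (moved)
  Node 2: index 7 -> 7 (same)
  Node 3: index 4 -> 4 (same)
  Node 4: index 1 -> 0 (moved)
  Node 5: index 3 -> 2 (moved)
  Node 6: index 6 -> 6 (same)
  Node 7: index 5 -> 5 (same)
Nodes that changed position: 0 1 4 5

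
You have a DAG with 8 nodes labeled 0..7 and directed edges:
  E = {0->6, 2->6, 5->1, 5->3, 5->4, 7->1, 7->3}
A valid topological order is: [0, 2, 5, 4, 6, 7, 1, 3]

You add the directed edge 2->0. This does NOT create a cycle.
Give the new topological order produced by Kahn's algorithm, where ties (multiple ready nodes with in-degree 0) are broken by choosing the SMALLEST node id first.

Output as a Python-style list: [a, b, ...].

Answer: [2, 0, 5, 4, 6, 7, 1, 3]

Derivation:
Old toposort: [0, 2, 5, 4, 6, 7, 1, 3]
Added edge: 2->0
Position of 2 (1) > position of 0 (0). Must reorder: 2 must now come before 0.
Run Kahn's algorithm (break ties by smallest node id):
  initial in-degrees: [1, 2, 0, 2, 1, 0, 2, 0]
  ready (indeg=0): [2, 5, 7]
  pop 2: indeg[0]->0; indeg[6]->1 | ready=[0, 5, 7] | order so far=[2]
  pop 0: indeg[6]->0 | ready=[5, 6, 7] | order so far=[2, 0]
  pop 5: indeg[1]->1; indeg[3]->1; indeg[4]->0 | ready=[4, 6, 7] | order so far=[2, 0, 5]
  pop 4: no out-edges | ready=[6, 7] | order so far=[2, 0, 5, 4]
  pop 6: no out-edges | ready=[7] | order so far=[2, 0, 5, 4, 6]
  pop 7: indeg[1]->0; indeg[3]->0 | ready=[1, 3] | order so far=[2, 0, 5, 4, 6, 7]
  pop 1: no out-edges | ready=[3] | order so far=[2, 0, 5, 4, 6, 7, 1]
  pop 3: no out-edges | ready=[] | order so far=[2, 0, 5, 4, 6, 7, 1, 3]
  Result: [2, 0, 5, 4, 6, 7, 1, 3]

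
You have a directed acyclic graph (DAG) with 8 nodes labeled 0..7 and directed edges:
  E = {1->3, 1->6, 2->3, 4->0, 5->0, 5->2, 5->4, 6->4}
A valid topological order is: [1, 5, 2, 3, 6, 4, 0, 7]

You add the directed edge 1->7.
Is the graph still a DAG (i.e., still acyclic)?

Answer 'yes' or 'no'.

Answer: yes

Derivation:
Given toposort: [1, 5, 2, 3, 6, 4, 0, 7]
Position of 1: index 0; position of 7: index 7
New edge 1->7: forward
Forward edge: respects the existing order. Still a DAG, same toposort still valid.
Still a DAG? yes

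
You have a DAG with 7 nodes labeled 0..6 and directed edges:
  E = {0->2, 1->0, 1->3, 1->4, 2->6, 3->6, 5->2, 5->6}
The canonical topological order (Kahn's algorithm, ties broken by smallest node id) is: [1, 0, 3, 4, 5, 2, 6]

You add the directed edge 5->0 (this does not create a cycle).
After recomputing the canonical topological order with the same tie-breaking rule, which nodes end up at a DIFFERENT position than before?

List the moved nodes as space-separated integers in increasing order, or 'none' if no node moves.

Old toposort: [1, 0, 3, 4, 5, 2, 6]
Added edge 5->0
Recompute Kahn (smallest-id tiebreak):
  initial in-degrees: [2, 0, 2, 1, 1, 0, 3]
  ready (indeg=0): [1, 5]
  pop 1: indeg[0]->1; indeg[3]->0; indeg[4]->0 | ready=[3, 4, 5] | order so far=[1]
  pop 3: indeg[6]->2 | ready=[4, 5] | order so far=[1, 3]
  pop 4: no out-edges | ready=[5] | order so far=[1, 3, 4]
  pop 5: indeg[0]->0; indeg[2]->1; indeg[6]->1 | ready=[0] | order so far=[1, 3, 4, 5]
  pop 0: indeg[2]->0 | ready=[2] | order so far=[1, 3, 4, 5, 0]
  pop 2: indeg[6]->0 | ready=[6] | order so far=[1, 3, 4, 5, 0, 2]
  pop 6: no out-edges | ready=[] | order so far=[1, 3, 4, 5, 0, 2, 6]
New canonical toposort: [1, 3, 4, 5, 0, 2, 6]
Compare positions:
  Node 0: index 1 -> 4 (moved)
  Node 1: index 0 -> 0 (same)
  Node 2: index 5 -> 5 (same)
  Node 3: index 2 -> 1 (moved)
  Node 4: index 3 -> 2 (moved)
  Node 5: index 4 -> 3 (moved)
  Node 6: index 6 -> 6 (same)
Nodes that changed position: 0 3 4 5

Answer: 0 3 4 5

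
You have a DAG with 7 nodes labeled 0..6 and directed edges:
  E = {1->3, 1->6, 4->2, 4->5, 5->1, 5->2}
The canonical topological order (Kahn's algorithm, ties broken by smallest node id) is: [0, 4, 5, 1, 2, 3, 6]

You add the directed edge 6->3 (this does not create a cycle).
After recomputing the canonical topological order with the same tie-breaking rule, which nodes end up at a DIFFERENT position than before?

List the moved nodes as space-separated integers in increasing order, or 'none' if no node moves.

Old toposort: [0, 4, 5, 1, 2, 3, 6]
Added edge 6->3
Recompute Kahn (smallest-id tiebreak):
  initial in-degrees: [0, 1, 2, 2, 0, 1, 1]
  ready (indeg=0): [0, 4]
  pop 0: no out-edges | ready=[4] | order so far=[0]
  pop 4: indeg[2]->1; indeg[5]->0 | ready=[5] | order so far=[0, 4]
  pop 5: indeg[1]->0; indeg[2]->0 | ready=[1, 2] | order so far=[0, 4, 5]
  pop 1: indeg[3]->1; indeg[6]->0 | ready=[2, 6] | order so far=[0, 4, 5, 1]
  pop 2: no out-edges | ready=[6] | order so far=[0, 4, 5, 1, 2]
  pop 6: indeg[3]->0 | ready=[3] | order so far=[0, 4, 5, 1, 2, 6]
  pop 3: no out-edges | ready=[] | order so far=[0, 4, 5, 1, 2, 6, 3]
New canonical toposort: [0, 4, 5, 1, 2, 6, 3]
Compare positions:
  Node 0: index 0 -> 0 (same)
  Node 1: index 3 -> 3 (same)
  Node 2: index 4 -> 4 (same)
  Node 3: index 5 -> 6 (moved)
  Node 4: index 1 -> 1 (same)
  Node 5: index 2 -> 2 (same)
  Node 6: index 6 -> 5 (moved)
Nodes that changed position: 3 6

Answer: 3 6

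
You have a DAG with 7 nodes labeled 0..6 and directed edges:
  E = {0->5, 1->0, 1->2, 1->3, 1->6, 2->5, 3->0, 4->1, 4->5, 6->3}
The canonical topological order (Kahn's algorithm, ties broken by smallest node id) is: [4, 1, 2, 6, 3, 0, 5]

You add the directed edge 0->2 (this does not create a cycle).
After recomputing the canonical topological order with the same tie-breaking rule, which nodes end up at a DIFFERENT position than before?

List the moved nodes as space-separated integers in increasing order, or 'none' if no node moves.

Answer: 0 2 3 6

Derivation:
Old toposort: [4, 1, 2, 6, 3, 0, 5]
Added edge 0->2
Recompute Kahn (smallest-id tiebreak):
  initial in-degrees: [2, 1, 2, 2, 0, 3, 1]
  ready (indeg=0): [4]
  pop 4: indeg[1]->0; indeg[5]->2 | ready=[1] | order so far=[4]
  pop 1: indeg[0]->1; indeg[2]->1; indeg[3]->1; indeg[6]->0 | ready=[6] | order so far=[4, 1]
  pop 6: indeg[3]->0 | ready=[3] | order so far=[4, 1, 6]
  pop 3: indeg[0]->0 | ready=[0] | order so far=[4, 1, 6, 3]
  pop 0: indeg[2]->0; indeg[5]->1 | ready=[2] | order so far=[4, 1, 6, 3, 0]
  pop 2: indeg[5]->0 | ready=[5] | order so far=[4, 1, 6, 3, 0, 2]
  pop 5: no out-edges | ready=[] | order so far=[4, 1, 6, 3, 0, 2, 5]
New canonical toposort: [4, 1, 6, 3, 0, 2, 5]
Compare positions:
  Node 0: index 5 -> 4 (moved)
  Node 1: index 1 -> 1 (same)
  Node 2: index 2 -> 5 (moved)
  Node 3: index 4 -> 3 (moved)
  Node 4: index 0 -> 0 (same)
  Node 5: index 6 -> 6 (same)
  Node 6: index 3 -> 2 (moved)
Nodes that changed position: 0 2 3 6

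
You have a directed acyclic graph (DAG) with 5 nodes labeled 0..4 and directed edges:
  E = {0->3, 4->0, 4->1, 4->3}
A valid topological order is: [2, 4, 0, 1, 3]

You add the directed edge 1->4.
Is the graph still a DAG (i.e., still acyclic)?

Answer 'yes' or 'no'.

Answer: no

Derivation:
Given toposort: [2, 4, 0, 1, 3]
Position of 1: index 3; position of 4: index 1
New edge 1->4: backward (u after v in old order)
Backward edge: old toposort is now invalid. Check if this creates a cycle.
Does 4 already reach 1? Reachable from 4: [0, 1, 3, 4]. YES -> cycle!
Still a DAG? no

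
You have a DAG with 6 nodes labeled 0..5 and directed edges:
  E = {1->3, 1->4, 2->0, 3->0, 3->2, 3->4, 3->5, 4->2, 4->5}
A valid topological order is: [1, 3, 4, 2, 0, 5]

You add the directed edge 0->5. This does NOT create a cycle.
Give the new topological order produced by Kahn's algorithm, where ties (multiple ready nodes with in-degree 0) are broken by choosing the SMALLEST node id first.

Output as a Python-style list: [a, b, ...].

Old toposort: [1, 3, 4, 2, 0, 5]
Added edge: 0->5
Position of 0 (4) < position of 5 (5). Old order still valid.
Run Kahn's algorithm (break ties by smallest node id):
  initial in-degrees: [2, 0, 2, 1, 2, 3]
  ready (indeg=0): [1]
  pop 1: indeg[3]->0; indeg[4]->1 | ready=[3] | order so far=[1]
  pop 3: indeg[0]->1; indeg[2]->1; indeg[4]->0; indeg[5]->2 | ready=[4] | order so far=[1, 3]
  pop 4: indeg[2]->0; indeg[5]->1 | ready=[2] | order so far=[1, 3, 4]
  pop 2: indeg[0]->0 | ready=[0] | order so far=[1, 3, 4, 2]
  pop 0: indeg[5]->0 | ready=[5] | order so far=[1, 3, 4, 2, 0]
  pop 5: no out-edges | ready=[] | order so far=[1, 3, 4, 2, 0, 5]
  Result: [1, 3, 4, 2, 0, 5]

Answer: [1, 3, 4, 2, 0, 5]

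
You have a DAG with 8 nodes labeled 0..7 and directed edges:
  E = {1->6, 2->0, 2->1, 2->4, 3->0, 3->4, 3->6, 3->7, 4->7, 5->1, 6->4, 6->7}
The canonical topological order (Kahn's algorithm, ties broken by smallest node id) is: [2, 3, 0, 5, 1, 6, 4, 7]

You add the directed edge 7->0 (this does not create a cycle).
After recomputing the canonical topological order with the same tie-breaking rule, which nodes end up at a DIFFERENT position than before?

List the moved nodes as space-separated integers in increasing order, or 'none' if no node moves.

Answer: 0 1 4 5 6 7

Derivation:
Old toposort: [2, 3, 0, 5, 1, 6, 4, 7]
Added edge 7->0
Recompute Kahn (smallest-id tiebreak):
  initial in-degrees: [3, 2, 0, 0, 3, 0, 2, 3]
  ready (indeg=0): [2, 3, 5]
  pop 2: indeg[0]->2; indeg[1]->1; indeg[4]->2 | ready=[3, 5] | order so far=[2]
  pop 3: indeg[0]->1; indeg[4]->1; indeg[6]->1; indeg[7]->2 | ready=[5] | order so far=[2, 3]
  pop 5: indeg[1]->0 | ready=[1] | order so far=[2, 3, 5]
  pop 1: indeg[6]->0 | ready=[6] | order so far=[2, 3, 5, 1]
  pop 6: indeg[4]->0; indeg[7]->1 | ready=[4] | order so far=[2, 3, 5, 1, 6]
  pop 4: indeg[7]->0 | ready=[7] | order so far=[2, 3, 5, 1, 6, 4]
  pop 7: indeg[0]->0 | ready=[0] | order so far=[2, 3, 5, 1, 6, 4, 7]
  pop 0: no out-edges | ready=[] | order so far=[2, 3, 5, 1, 6, 4, 7, 0]
New canonical toposort: [2, 3, 5, 1, 6, 4, 7, 0]
Compare positions:
  Node 0: index 2 -> 7 (moved)
  Node 1: index 4 -> 3 (moved)
  Node 2: index 0 -> 0 (same)
  Node 3: index 1 -> 1 (same)
  Node 4: index 6 -> 5 (moved)
  Node 5: index 3 -> 2 (moved)
  Node 6: index 5 -> 4 (moved)
  Node 7: index 7 -> 6 (moved)
Nodes that changed position: 0 1 4 5 6 7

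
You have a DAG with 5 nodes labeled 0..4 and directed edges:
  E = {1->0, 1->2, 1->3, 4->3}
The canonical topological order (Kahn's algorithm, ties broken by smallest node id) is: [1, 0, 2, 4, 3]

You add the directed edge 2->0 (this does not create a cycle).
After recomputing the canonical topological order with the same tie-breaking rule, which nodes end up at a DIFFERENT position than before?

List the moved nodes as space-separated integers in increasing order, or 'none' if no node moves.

Old toposort: [1, 0, 2, 4, 3]
Added edge 2->0
Recompute Kahn (smallest-id tiebreak):
  initial in-degrees: [2, 0, 1, 2, 0]
  ready (indeg=0): [1, 4]
  pop 1: indeg[0]->1; indeg[2]->0; indeg[3]->1 | ready=[2, 4] | order so far=[1]
  pop 2: indeg[0]->0 | ready=[0, 4] | order so far=[1, 2]
  pop 0: no out-edges | ready=[4] | order so far=[1, 2, 0]
  pop 4: indeg[3]->0 | ready=[3] | order so far=[1, 2, 0, 4]
  pop 3: no out-edges | ready=[] | order so far=[1, 2, 0, 4, 3]
New canonical toposort: [1, 2, 0, 4, 3]
Compare positions:
  Node 0: index 1 -> 2 (moved)
  Node 1: index 0 -> 0 (same)
  Node 2: index 2 -> 1 (moved)
  Node 3: index 4 -> 4 (same)
  Node 4: index 3 -> 3 (same)
Nodes that changed position: 0 2

Answer: 0 2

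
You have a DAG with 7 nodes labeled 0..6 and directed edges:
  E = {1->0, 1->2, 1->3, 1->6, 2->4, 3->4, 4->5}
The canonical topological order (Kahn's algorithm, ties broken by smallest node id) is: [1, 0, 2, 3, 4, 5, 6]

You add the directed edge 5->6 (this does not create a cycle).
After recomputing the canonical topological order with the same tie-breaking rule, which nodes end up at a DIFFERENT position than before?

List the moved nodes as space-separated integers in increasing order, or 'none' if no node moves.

Old toposort: [1, 0, 2, 3, 4, 5, 6]
Added edge 5->6
Recompute Kahn (smallest-id tiebreak):
  initial in-degrees: [1, 0, 1, 1, 2, 1, 2]
  ready (indeg=0): [1]
  pop 1: indeg[0]->0; indeg[2]->0; indeg[3]->0; indeg[6]->1 | ready=[0, 2, 3] | order so far=[1]
  pop 0: no out-edges | ready=[2, 3] | order so far=[1, 0]
  pop 2: indeg[4]->1 | ready=[3] | order so far=[1, 0, 2]
  pop 3: indeg[4]->0 | ready=[4] | order so far=[1, 0, 2, 3]
  pop 4: indeg[5]->0 | ready=[5] | order so far=[1, 0, 2, 3, 4]
  pop 5: indeg[6]->0 | ready=[6] | order so far=[1, 0, 2, 3, 4, 5]
  pop 6: no out-edges | ready=[] | order so far=[1, 0, 2, 3, 4, 5, 6]
New canonical toposort: [1, 0, 2, 3, 4, 5, 6]
Compare positions:
  Node 0: index 1 -> 1 (same)
  Node 1: index 0 -> 0 (same)
  Node 2: index 2 -> 2 (same)
  Node 3: index 3 -> 3 (same)
  Node 4: index 4 -> 4 (same)
  Node 5: index 5 -> 5 (same)
  Node 6: index 6 -> 6 (same)
Nodes that changed position: none

Answer: none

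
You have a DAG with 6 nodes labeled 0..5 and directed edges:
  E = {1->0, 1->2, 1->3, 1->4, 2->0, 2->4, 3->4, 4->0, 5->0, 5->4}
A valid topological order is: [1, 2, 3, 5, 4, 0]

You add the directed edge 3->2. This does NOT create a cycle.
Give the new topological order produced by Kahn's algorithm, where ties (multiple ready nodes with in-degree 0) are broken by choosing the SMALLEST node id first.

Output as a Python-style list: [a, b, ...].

Answer: [1, 3, 2, 5, 4, 0]

Derivation:
Old toposort: [1, 2, 3, 5, 4, 0]
Added edge: 3->2
Position of 3 (2) > position of 2 (1). Must reorder: 3 must now come before 2.
Run Kahn's algorithm (break ties by smallest node id):
  initial in-degrees: [4, 0, 2, 1, 4, 0]
  ready (indeg=0): [1, 5]
  pop 1: indeg[0]->3; indeg[2]->1; indeg[3]->0; indeg[4]->3 | ready=[3, 5] | order so far=[1]
  pop 3: indeg[2]->0; indeg[4]->2 | ready=[2, 5] | order so far=[1, 3]
  pop 2: indeg[0]->2; indeg[4]->1 | ready=[5] | order so far=[1, 3, 2]
  pop 5: indeg[0]->1; indeg[4]->0 | ready=[4] | order so far=[1, 3, 2, 5]
  pop 4: indeg[0]->0 | ready=[0] | order so far=[1, 3, 2, 5, 4]
  pop 0: no out-edges | ready=[] | order so far=[1, 3, 2, 5, 4, 0]
  Result: [1, 3, 2, 5, 4, 0]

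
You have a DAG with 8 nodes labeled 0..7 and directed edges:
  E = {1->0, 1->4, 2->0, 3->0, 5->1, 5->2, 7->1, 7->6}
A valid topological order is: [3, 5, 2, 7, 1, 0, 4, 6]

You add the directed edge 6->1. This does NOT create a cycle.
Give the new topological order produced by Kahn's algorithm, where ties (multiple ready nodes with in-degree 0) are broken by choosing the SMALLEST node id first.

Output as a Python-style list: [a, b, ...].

Old toposort: [3, 5, 2, 7, 1, 0, 4, 6]
Added edge: 6->1
Position of 6 (7) > position of 1 (4). Must reorder: 6 must now come before 1.
Run Kahn's algorithm (break ties by smallest node id):
  initial in-degrees: [3, 3, 1, 0, 1, 0, 1, 0]
  ready (indeg=0): [3, 5, 7]
  pop 3: indeg[0]->2 | ready=[5, 7] | order so far=[3]
  pop 5: indeg[1]->2; indeg[2]->0 | ready=[2, 7] | order so far=[3, 5]
  pop 2: indeg[0]->1 | ready=[7] | order so far=[3, 5, 2]
  pop 7: indeg[1]->1; indeg[6]->0 | ready=[6] | order so far=[3, 5, 2, 7]
  pop 6: indeg[1]->0 | ready=[1] | order so far=[3, 5, 2, 7, 6]
  pop 1: indeg[0]->0; indeg[4]->0 | ready=[0, 4] | order so far=[3, 5, 2, 7, 6, 1]
  pop 0: no out-edges | ready=[4] | order so far=[3, 5, 2, 7, 6, 1, 0]
  pop 4: no out-edges | ready=[] | order so far=[3, 5, 2, 7, 6, 1, 0, 4]
  Result: [3, 5, 2, 7, 6, 1, 0, 4]

Answer: [3, 5, 2, 7, 6, 1, 0, 4]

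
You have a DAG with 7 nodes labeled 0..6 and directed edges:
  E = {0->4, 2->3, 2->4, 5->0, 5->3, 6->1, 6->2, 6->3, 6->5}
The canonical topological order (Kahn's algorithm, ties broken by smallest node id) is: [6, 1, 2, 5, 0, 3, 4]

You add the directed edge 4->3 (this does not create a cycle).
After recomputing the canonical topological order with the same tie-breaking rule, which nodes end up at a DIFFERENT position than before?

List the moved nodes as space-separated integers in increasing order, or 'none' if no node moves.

Old toposort: [6, 1, 2, 5, 0, 3, 4]
Added edge 4->3
Recompute Kahn (smallest-id tiebreak):
  initial in-degrees: [1, 1, 1, 4, 2, 1, 0]
  ready (indeg=0): [6]
  pop 6: indeg[1]->0; indeg[2]->0; indeg[3]->3; indeg[5]->0 | ready=[1, 2, 5] | order so far=[6]
  pop 1: no out-edges | ready=[2, 5] | order so far=[6, 1]
  pop 2: indeg[3]->2; indeg[4]->1 | ready=[5] | order so far=[6, 1, 2]
  pop 5: indeg[0]->0; indeg[3]->1 | ready=[0] | order so far=[6, 1, 2, 5]
  pop 0: indeg[4]->0 | ready=[4] | order so far=[6, 1, 2, 5, 0]
  pop 4: indeg[3]->0 | ready=[3] | order so far=[6, 1, 2, 5, 0, 4]
  pop 3: no out-edges | ready=[] | order so far=[6, 1, 2, 5, 0, 4, 3]
New canonical toposort: [6, 1, 2, 5, 0, 4, 3]
Compare positions:
  Node 0: index 4 -> 4 (same)
  Node 1: index 1 -> 1 (same)
  Node 2: index 2 -> 2 (same)
  Node 3: index 5 -> 6 (moved)
  Node 4: index 6 -> 5 (moved)
  Node 5: index 3 -> 3 (same)
  Node 6: index 0 -> 0 (same)
Nodes that changed position: 3 4

Answer: 3 4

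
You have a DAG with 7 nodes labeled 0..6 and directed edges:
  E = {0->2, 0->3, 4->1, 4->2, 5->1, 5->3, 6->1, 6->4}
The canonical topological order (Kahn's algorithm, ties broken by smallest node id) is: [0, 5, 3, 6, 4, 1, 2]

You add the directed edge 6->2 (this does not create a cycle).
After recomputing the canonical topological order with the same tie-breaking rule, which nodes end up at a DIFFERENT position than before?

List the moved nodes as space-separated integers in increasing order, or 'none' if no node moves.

Answer: none

Derivation:
Old toposort: [0, 5, 3, 6, 4, 1, 2]
Added edge 6->2
Recompute Kahn (smallest-id tiebreak):
  initial in-degrees: [0, 3, 3, 2, 1, 0, 0]
  ready (indeg=0): [0, 5, 6]
  pop 0: indeg[2]->2; indeg[3]->1 | ready=[5, 6] | order so far=[0]
  pop 5: indeg[1]->2; indeg[3]->0 | ready=[3, 6] | order so far=[0, 5]
  pop 3: no out-edges | ready=[6] | order so far=[0, 5, 3]
  pop 6: indeg[1]->1; indeg[2]->1; indeg[4]->0 | ready=[4] | order so far=[0, 5, 3, 6]
  pop 4: indeg[1]->0; indeg[2]->0 | ready=[1, 2] | order so far=[0, 5, 3, 6, 4]
  pop 1: no out-edges | ready=[2] | order so far=[0, 5, 3, 6, 4, 1]
  pop 2: no out-edges | ready=[] | order so far=[0, 5, 3, 6, 4, 1, 2]
New canonical toposort: [0, 5, 3, 6, 4, 1, 2]
Compare positions:
  Node 0: index 0 -> 0 (same)
  Node 1: index 5 -> 5 (same)
  Node 2: index 6 -> 6 (same)
  Node 3: index 2 -> 2 (same)
  Node 4: index 4 -> 4 (same)
  Node 5: index 1 -> 1 (same)
  Node 6: index 3 -> 3 (same)
Nodes that changed position: none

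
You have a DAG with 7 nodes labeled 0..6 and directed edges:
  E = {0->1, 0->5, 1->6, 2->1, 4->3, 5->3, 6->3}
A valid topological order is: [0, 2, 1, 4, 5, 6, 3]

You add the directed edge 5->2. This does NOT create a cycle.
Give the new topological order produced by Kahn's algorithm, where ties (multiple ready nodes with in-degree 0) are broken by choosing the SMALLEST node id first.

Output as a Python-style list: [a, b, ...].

Answer: [0, 4, 5, 2, 1, 6, 3]

Derivation:
Old toposort: [0, 2, 1, 4, 5, 6, 3]
Added edge: 5->2
Position of 5 (4) > position of 2 (1). Must reorder: 5 must now come before 2.
Run Kahn's algorithm (break ties by smallest node id):
  initial in-degrees: [0, 2, 1, 3, 0, 1, 1]
  ready (indeg=0): [0, 4]
  pop 0: indeg[1]->1; indeg[5]->0 | ready=[4, 5] | order so far=[0]
  pop 4: indeg[3]->2 | ready=[5] | order so far=[0, 4]
  pop 5: indeg[2]->0; indeg[3]->1 | ready=[2] | order so far=[0, 4, 5]
  pop 2: indeg[1]->0 | ready=[1] | order so far=[0, 4, 5, 2]
  pop 1: indeg[6]->0 | ready=[6] | order so far=[0, 4, 5, 2, 1]
  pop 6: indeg[3]->0 | ready=[3] | order so far=[0, 4, 5, 2, 1, 6]
  pop 3: no out-edges | ready=[] | order so far=[0, 4, 5, 2, 1, 6, 3]
  Result: [0, 4, 5, 2, 1, 6, 3]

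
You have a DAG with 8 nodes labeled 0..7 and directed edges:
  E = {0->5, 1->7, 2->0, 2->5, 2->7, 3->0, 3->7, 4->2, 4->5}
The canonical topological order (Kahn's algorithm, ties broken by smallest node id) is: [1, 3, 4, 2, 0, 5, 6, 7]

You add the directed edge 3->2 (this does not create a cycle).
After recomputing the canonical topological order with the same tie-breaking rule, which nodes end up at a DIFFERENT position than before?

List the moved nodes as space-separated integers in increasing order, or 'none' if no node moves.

Answer: none

Derivation:
Old toposort: [1, 3, 4, 2, 0, 5, 6, 7]
Added edge 3->2
Recompute Kahn (smallest-id tiebreak):
  initial in-degrees: [2, 0, 2, 0, 0, 3, 0, 3]
  ready (indeg=0): [1, 3, 4, 6]
  pop 1: indeg[7]->2 | ready=[3, 4, 6] | order so far=[1]
  pop 3: indeg[0]->1; indeg[2]->1; indeg[7]->1 | ready=[4, 6] | order so far=[1, 3]
  pop 4: indeg[2]->0; indeg[5]->2 | ready=[2, 6] | order so far=[1, 3, 4]
  pop 2: indeg[0]->0; indeg[5]->1; indeg[7]->0 | ready=[0, 6, 7] | order so far=[1, 3, 4, 2]
  pop 0: indeg[5]->0 | ready=[5, 6, 7] | order so far=[1, 3, 4, 2, 0]
  pop 5: no out-edges | ready=[6, 7] | order so far=[1, 3, 4, 2, 0, 5]
  pop 6: no out-edges | ready=[7] | order so far=[1, 3, 4, 2, 0, 5, 6]
  pop 7: no out-edges | ready=[] | order so far=[1, 3, 4, 2, 0, 5, 6, 7]
New canonical toposort: [1, 3, 4, 2, 0, 5, 6, 7]
Compare positions:
  Node 0: index 4 -> 4 (same)
  Node 1: index 0 -> 0 (same)
  Node 2: index 3 -> 3 (same)
  Node 3: index 1 -> 1 (same)
  Node 4: index 2 -> 2 (same)
  Node 5: index 5 -> 5 (same)
  Node 6: index 6 -> 6 (same)
  Node 7: index 7 -> 7 (same)
Nodes that changed position: none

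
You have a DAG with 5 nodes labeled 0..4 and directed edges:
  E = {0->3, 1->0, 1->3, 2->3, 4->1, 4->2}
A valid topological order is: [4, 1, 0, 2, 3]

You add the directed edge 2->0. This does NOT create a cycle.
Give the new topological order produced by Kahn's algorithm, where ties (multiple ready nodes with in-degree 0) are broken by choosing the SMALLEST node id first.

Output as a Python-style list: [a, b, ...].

Answer: [4, 1, 2, 0, 3]

Derivation:
Old toposort: [4, 1, 0, 2, 3]
Added edge: 2->0
Position of 2 (3) > position of 0 (2). Must reorder: 2 must now come before 0.
Run Kahn's algorithm (break ties by smallest node id):
  initial in-degrees: [2, 1, 1, 3, 0]
  ready (indeg=0): [4]
  pop 4: indeg[1]->0; indeg[2]->0 | ready=[1, 2] | order so far=[4]
  pop 1: indeg[0]->1; indeg[3]->2 | ready=[2] | order so far=[4, 1]
  pop 2: indeg[0]->0; indeg[3]->1 | ready=[0] | order so far=[4, 1, 2]
  pop 0: indeg[3]->0 | ready=[3] | order so far=[4, 1, 2, 0]
  pop 3: no out-edges | ready=[] | order so far=[4, 1, 2, 0, 3]
  Result: [4, 1, 2, 0, 3]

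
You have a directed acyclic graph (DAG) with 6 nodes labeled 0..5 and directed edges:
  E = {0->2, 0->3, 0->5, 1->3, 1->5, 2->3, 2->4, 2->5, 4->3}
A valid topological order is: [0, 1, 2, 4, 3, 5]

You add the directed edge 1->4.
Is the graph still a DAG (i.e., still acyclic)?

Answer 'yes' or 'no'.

Given toposort: [0, 1, 2, 4, 3, 5]
Position of 1: index 1; position of 4: index 3
New edge 1->4: forward
Forward edge: respects the existing order. Still a DAG, same toposort still valid.
Still a DAG? yes

Answer: yes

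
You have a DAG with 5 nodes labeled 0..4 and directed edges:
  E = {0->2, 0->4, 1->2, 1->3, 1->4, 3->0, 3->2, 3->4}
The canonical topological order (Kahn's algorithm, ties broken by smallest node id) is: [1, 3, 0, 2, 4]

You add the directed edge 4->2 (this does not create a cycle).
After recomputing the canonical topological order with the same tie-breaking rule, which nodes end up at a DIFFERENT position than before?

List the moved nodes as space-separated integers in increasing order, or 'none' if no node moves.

Old toposort: [1, 3, 0, 2, 4]
Added edge 4->2
Recompute Kahn (smallest-id tiebreak):
  initial in-degrees: [1, 0, 4, 1, 3]
  ready (indeg=0): [1]
  pop 1: indeg[2]->3; indeg[3]->0; indeg[4]->2 | ready=[3] | order so far=[1]
  pop 3: indeg[0]->0; indeg[2]->2; indeg[4]->1 | ready=[0] | order so far=[1, 3]
  pop 0: indeg[2]->1; indeg[4]->0 | ready=[4] | order so far=[1, 3, 0]
  pop 4: indeg[2]->0 | ready=[2] | order so far=[1, 3, 0, 4]
  pop 2: no out-edges | ready=[] | order so far=[1, 3, 0, 4, 2]
New canonical toposort: [1, 3, 0, 4, 2]
Compare positions:
  Node 0: index 2 -> 2 (same)
  Node 1: index 0 -> 0 (same)
  Node 2: index 3 -> 4 (moved)
  Node 3: index 1 -> 1 (same)
  Node 4: index 4 -> 3 (moved)
Nodes that changed position: 2 4

Answer: 2 4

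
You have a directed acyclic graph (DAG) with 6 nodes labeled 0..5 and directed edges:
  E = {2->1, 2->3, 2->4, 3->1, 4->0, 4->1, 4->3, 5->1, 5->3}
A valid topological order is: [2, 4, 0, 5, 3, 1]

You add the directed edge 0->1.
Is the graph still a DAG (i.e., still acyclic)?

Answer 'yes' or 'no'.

Answer: yes

Derivation:
Given toposort: [2, 4, 0, 5, 3, 1]
Position of 0: index 2; position of 1: index 5
New edge 0->1: forward
Forward edge: respects the existing order. Still a DAG, same toposort still valid.
Still a DAG? yes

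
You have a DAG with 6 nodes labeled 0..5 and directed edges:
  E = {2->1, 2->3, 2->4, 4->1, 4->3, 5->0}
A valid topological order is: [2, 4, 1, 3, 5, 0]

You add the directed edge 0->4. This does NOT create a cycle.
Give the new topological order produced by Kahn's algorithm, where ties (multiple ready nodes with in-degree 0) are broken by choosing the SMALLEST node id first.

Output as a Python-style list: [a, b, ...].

Answer: [2, 5, 0, 4, 1, 3]

Derivation:
Old toposort: [2, 4, 1, 3, 5, 0]
Added edge: 0->4
Position of 0 (5) > position of 4 (1). Must reorder: 0 must now come before 4.
Run Kahn's algorithm (break ties by smallest node id):
  initial in-degrees: [1, 2, 0, 2, 2, 0]
  ready (indeg=0): [2, 5]
  pop 2: indeg[1]->1; indeg[3]->1; indeg[4]->1 | ready=[5] | order so far=[2]
  pop 5: indeg[0]->0 | ready=[0] | order so far=[2, 5]
  pop 0: indeg[4]->0 | ready=[4] | order so far=[2, 5, 0]
  pop 4: indeg[1]->0; indeg[3]->0 | ready=[1, 3] | order so far=[2, 5, 0, 4]
  pop 1: no out-edges | ready=[3] | order so far=[2, 5, 0, 4, 1]
  pop 3: no out-edges | ready=[] | order so far=[2, 5, 0, 4, 1, 3]
  Result: [2, 5, 0, 4, 1, 3]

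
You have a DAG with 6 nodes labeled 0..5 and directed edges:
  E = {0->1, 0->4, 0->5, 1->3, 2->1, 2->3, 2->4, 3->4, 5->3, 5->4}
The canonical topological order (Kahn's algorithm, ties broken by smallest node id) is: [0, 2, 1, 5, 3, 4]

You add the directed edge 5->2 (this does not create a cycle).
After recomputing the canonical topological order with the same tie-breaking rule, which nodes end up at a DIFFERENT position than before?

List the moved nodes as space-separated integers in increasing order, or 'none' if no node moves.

Answer: 1 2 5

Derivation:
Old toposort: [0, 2, 1, 5, 3, 4]
Added edge 5->2
Recompute Kahn (smallest-id tiebreak):
  initial in-degrees: [0, 2, 1, 3, 4, 1]
  ready (indeg=0): [0]
  pop 0: indeg[1]->1; indeg[4]->3; indeg[5]->0 | ready=[5] | order so far=[0]
  pop 5: indeg[2]->0; indeg[3]->2; indeg[4]->2 | ready=[2] | order so far=[0, 5]
  pop 2: indeg[1]->0; indeg[3]->1; indeg[4]->1 | ready=[1] | order so far=[0, 5, 2]
  pop 1: indeg[3]->0 | ready=[3] | order so far=[0, 5, 2, 1]
  pop 3: indeg[4]->0 | ready=[4] | order so far=[0, 5, 2, 1, 3]
  pop 4: no out-edges | ready=[] | order so far=[0, 5, 2, 1, 3, 4]
New canonical toposort: [0, 5, 2, 1, 3, 4]
Compare positions:
  Node 0: index 0 -> 0 (same)
  Node 1: index 2 -> 3 (moved)
  Node 2: index 1 -> 2 (moved)
  Node 3: index 4 -> 4 (same)
  Node 4: index 5 -> 5 (same)
  Node 5: index 3 -> 1 (moved)
Nodes that changed position: 1 2 5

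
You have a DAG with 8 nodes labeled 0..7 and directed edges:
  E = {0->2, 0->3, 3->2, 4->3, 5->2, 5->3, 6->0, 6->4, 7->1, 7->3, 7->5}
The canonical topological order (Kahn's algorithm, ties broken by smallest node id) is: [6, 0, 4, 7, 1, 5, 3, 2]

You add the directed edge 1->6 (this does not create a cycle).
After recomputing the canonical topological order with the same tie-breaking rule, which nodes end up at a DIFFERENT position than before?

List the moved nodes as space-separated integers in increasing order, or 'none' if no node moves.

Old toposort: [6, 0, 4, 7, 1, 5, 3, 2]
Added edge 1->6
Recompute Kahn (smallest-id tiebreak):
  initial in-degrees: [1, 1, 3, 4, 1, 1, 1, 0]
  ready (indeg=0): [7]
  pop 7: indeg[1]->0; indeg[3]->3; indeg[5]->0 | ready=[1, 5] | order so far=[7]
  pop 1: indeg[6]->0 | ready=[5, 6] | order so far=[7, 1]
  pop 5: indeg[2]->2; indeg[3]->2 | ready=[6] | order so far=[7, 1, 5]
  pop 6: indeg[0]->0; indeg[4]->0 | ready=[0, 4] | order so far=[7, 1, 5, 6]
  pop 0: indeg[2]->1; indeg[3]->1 | ready=[4] | order so far=[7, 1, 5, 6, 0]
  pop 4: indeg[3]->0 | ready=[3] | order so far=[7, 1, 5, 6, 0, 4]
  pop 3: indeg[2]->0 | ready=[2] | order so far=[7, 1, 5, 6, 0, 4, 3]
  pop 2: no out-edges | ready=[] | order so far=[7, 1, 5, 6, 0, 4, 3, 2]
New canonical toposort: [7, 1, 5, 6, 0, 4, 3, 2]
Compare positions:
  Node 0: index 1 -> 4 (moved)
  Node 1: index 4 -> 1 (moved)
  Node 2: index 7 -> 7 (same)
  Node 3: index 6 -> 6 (same)
  Node 4: index 2 -> 5 (moved)
  Node 5: index 5 -> 2 (moved)
  Node 6: index 0 -> 3 (moved)
  Node 7: index 3 -> 0 (moved)
Nodes that changed position: 0 1 4 5 6 7

Answer: 0 1 4 5 6 7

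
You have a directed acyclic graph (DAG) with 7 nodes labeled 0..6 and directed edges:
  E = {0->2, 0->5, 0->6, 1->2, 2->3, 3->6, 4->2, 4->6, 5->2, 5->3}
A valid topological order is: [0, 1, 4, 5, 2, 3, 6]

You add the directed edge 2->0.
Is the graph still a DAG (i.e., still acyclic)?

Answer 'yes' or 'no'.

Answer: no

Derivation:
Given toposort: [0, 1, 4, 5, 2, 3, 6]
Position of 2: index 4; position of 0: index 0
New edge 2->0: backward (u after v in old order)
Backward edge: old toposort is now invalid. Check if this creates a cycle.
Does 0 already reach 2? Reachable from 0: [0, 2, 3, 5, 6]. YES -> cycle!
Still a DAG? no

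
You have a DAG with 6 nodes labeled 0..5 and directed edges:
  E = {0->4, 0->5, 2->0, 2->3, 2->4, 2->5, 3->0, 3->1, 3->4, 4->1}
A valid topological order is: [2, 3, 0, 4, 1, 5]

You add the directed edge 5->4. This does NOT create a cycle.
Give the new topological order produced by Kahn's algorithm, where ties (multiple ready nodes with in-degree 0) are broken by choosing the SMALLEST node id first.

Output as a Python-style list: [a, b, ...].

Answer: [2, 3, 0, 5, 4, 1]

Derivation:
Old toposort: [2, 3, 0, 4, 1, 5]
Added edge: 5->4
Position of 5 (5) > position of 4 (3). Must reorder: 5 must now come before 4.
Run Kahn's algorithm (break ties by smallest node id):
  initial in-degrees: [2, 2, 0, 1, 4, 2]
  ready (indeg=0): [2]
  pop 2: indeg[0]->1; indeg[3]->0; indeg[4]->3; indeg[5]->1 | ready=[3] | order so far=[2]
  pop 3: indeg[0]->0; indeg[1]->1; indeg[4]->2 | ready=[0] | order so far=[2, 3]
  pop 0: indeg[4]->1; indeg[5]->0 | ready=[5] | order so far=[2, 3, 0]
  pop 5: indeg[4]->0 | ready=[4] | order so far=[2, 3, 0, 5]
  pop 4: indeg[1]->0 | ready=[1] | order so far=[2, 3, 0, 5, 4]
  pop 1: no out-edges | ready=[] | order so far=[2, 3, 0, 5, 4, 1]
  Result: [2, 3, 0, 5, 4, 1]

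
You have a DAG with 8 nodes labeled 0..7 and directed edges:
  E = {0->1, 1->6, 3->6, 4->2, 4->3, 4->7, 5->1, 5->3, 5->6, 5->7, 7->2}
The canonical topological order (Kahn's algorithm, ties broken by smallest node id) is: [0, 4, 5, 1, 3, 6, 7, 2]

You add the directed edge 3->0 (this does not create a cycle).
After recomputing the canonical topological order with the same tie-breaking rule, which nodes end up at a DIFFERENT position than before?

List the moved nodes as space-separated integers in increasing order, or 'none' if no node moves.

Old toposort: [0, 4, 5, 1, 3, 6, 7, 2]
Added edge 3->0
Recompute Kahn (smallest-id tiebreak):
  initial in-degrees: [1, 2, 2, 2, 0, 0, 3, 2]
  ready (indeg=0): [4, 5]
  pop 4: indeg[2]->1; indeg[3]->1; indeg[7]->1 | ready=[5] | order so far=[4]
  pop 5: indeg[1]->1; indeg[3]->0; indeg[6]->2; indeg[7]->0 | ready=[3, 7] | order so far=[4, 5]
  pop 3: indeg[0]->0; indeg[6]->1 | ready=[0, 7] | order so far=[4, 5, 3]
  pop 0: indeg[1]->0 | ready=[1, 7] | order so far=[4, 5, 3, 0]
  pop 1: indeg[6]->0 | ready=[6, 7] | order so far=[4, 5, 3, 0, 1]
  pop 6: no out-edges | ready=[7] | order so far=[4, 5, 3, 0, 1, 6]
  pop 7: indeg[2]->0 | ready=[2] | order so far=[4, 5, 3, 0, 1, 6, 7]
  pop 2: no out-edges | ready=[] | order so far=[4, 5, 3, 0, 1, 6, 7, 2]
New canonical toposort: [4, 5, 3, 0, 1, 6, 7, 2]
Compare positions:
  Node 0: index 0 -> 3 (moved)
  Node 1: index 3 -> 4 (moved)
  Node 2: index 7 -> 7 (same)
  Node 3: index 4 -> 2 (moved)
  Node 4: index 1 -> 0 (moved)
  Node 5: index 2 -> 1 (moved)
  Node 6: index 5 -> 5 (same)
  Node 7: index 6 -> 6 (same)
Nodes that changed position: 0 1 3 4 5

Answer: 0 1 3 4 5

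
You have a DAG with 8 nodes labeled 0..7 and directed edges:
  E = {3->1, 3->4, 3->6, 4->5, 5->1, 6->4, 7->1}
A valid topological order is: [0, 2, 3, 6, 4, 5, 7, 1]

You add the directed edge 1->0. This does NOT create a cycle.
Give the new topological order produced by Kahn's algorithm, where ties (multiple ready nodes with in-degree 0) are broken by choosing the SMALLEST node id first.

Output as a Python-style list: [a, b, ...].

Answer: [2, 3, 6, 4, 5, 7, 1, 0]

Derivation:
Old toposort: [0, 2, 3, 6, 4, 5, 7, 1]
Added edge: 1->0
Position of 1 (7) > position of 0 (0). Must reorder: 1 must now come before 0.
Run Kahn's algorithm (break ties by smallest node id):
  initial in-degrees: [1, 3, 0, 0, 2, 1, 1, 0]
  ready (indeg=0): [2, 3, 7]
  pop 2: no out-edges | ready=[3, 7] | order so far=[2]
  pop 3: indeg[1]->2; indeg[4]->1; indeg[6]->0 | ready=[6, 7] | order so far=[2, 3]
  pop 6: indeg[4]->0 | ready=[4, 7] | order so far=[2, 3, 6]
  pop 4: indeg[5]->0 | ready=[5, 7] | order so far=[2, 3, 6, 4]
  pop 5: indeg[1]->1 | ready=[7] | order so far=[2, 3, 6, 4, 5]
  pop 7: indeg[1]->0 | ready=[1] | order so far=[2, 3, 6, 4, 5, 7]
  pop 1: indeg[0]->0 | ready=[0] | order so far=[2, 3, 6, 4, 5, 7, 1]
  pop 0: no out-edges | ready=[] | order so far=[2, 3, 6, 4, 5, 7, 1, 0]
  Result: [2, 3, 6, 4, 5, 7, 1, 0]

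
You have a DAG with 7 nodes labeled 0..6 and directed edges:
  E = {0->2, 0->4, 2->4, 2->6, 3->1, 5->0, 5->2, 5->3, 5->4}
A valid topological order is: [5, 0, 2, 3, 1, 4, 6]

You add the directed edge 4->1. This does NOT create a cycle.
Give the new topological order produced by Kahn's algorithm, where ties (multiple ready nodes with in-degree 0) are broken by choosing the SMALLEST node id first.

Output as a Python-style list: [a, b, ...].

Old toposort: [5, 0, 2, 3, 1, 4, 6]
Added edge: 4->1
Position of 4 (5) > position of 1 (4). Must reorder: 4 must now come before 1.
Run Kahn's algorithm (break ties by smallest node id):
  initial in-degrees: [1, 2, 2, 1, 3, 0, 1]
  ready (indeg=0): [5]
  pop 5: indeg[0]->0; indeg[2]->1; indeg[3]->0; indeg[4]->2 | ready=[0, 3] | order so far=[5]
  pop 0: indeg[2]->0; indeg[4]->1 | ready=[2, 3] | order so far=[5, 0]
  pop 2: indeg[4]->0; indeg[6]->0 | ready=[3, 4, 6] | order so far=[5, 0, 2]
  pop 3: indeg[1]->1 | ready=[4, 6] | order so far=[5, 0, 2, 3]
  pop 4: indeg[1]->0 | ready=[1, 6] | order so far=[5, 0, 2, 3, 4]
  pop 1: no out-edges | ready=[6] | order so far=[5, 0, 2, 3, 4, 1]
  pop 6: no out-edges | ready=[] | order so far=[5, 0, 2, 3, 4, 1, 6]
  Result: [5, 0, 2, 3, 4, 1, 6]

Answer: [5, 0, 2, 3, 4, 1, 6]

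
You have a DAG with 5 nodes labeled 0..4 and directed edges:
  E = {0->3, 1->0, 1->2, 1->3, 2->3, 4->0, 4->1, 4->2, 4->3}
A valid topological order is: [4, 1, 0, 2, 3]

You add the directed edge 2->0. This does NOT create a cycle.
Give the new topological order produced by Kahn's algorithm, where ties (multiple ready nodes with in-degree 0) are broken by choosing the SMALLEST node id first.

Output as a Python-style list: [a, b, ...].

Old toposort: [4, 1, 0, 2, 3]
Added edge: 2->0
Position of 2 (3) > position of 0 (2). Must reorder: 2 must now come before 0.
Run Kahn's algorithm (break ties by smallest node id):
  initial in-degrees: [3, 1, 2, 4, 0]
  ready (indeg=0): [4]
  pop 4: indeg[0]->2; indeg[1]->0; indeg[2]->1; indeg[3]->3 | ready=[1] | order so far=[4]
  pop 1: indeg[0]->1; indeg[2]->0; indeg[3]->2 | ready=[2] | order so far=[4, 1]
  pop 2: indeg[0]->0; indeg[3]->1 | ready=[0] | order so far=[4, 1, 2]
  pop 0: indeg[3]->0 | ready=[3] | order so far=[4, 1, 2, 0]
  pop 3: no out-edges | ready=[] | order so far=[4, 1, 2, 0, 3]
  Result: [4, 1, 2, 0, 3]

Answer: [4, 1, 2, 0, 3]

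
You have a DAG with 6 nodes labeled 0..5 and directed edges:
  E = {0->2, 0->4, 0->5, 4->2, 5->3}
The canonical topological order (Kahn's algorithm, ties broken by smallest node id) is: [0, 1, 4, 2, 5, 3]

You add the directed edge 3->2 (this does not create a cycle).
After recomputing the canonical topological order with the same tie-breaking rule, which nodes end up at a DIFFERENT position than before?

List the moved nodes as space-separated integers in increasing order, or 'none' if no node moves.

Old toposort: [0, 1, 4, 2, 5, 3]
Added edge 3->2
Recompute Kahn (smallest-id tiebreak):
  initial in-degrees: [0, 0, 3, 1, 1, 1]
  ready (indeg=0): [0, 1]
  pop 0: indeg[2]->2; indeg[4]->0; indeg[5]->0 | ready=[1, 4, 5] | order so far=[0]
  pop 1: no out-edges | ready=[4, 5] | order so far=[0, 1]
  pop 4: indeg[2]->1 | ready=[5] | order so far=[0, 1, 4]
  pop 5: indeg[3]->0 | ready=[3] | order so far=[0, 1, 4, 5]
  pop 3: indeg[2]->0 | ready=[2] | order so far=[0, 1, 4, 5, 3]
  pop 2: no out-edges | ready=[] | order so far=[0, 1, 4, 5, 3, 2]
New canonical toposort: [0, 1, 4, 5, 3, 2]
Compare positions:
  Node 0: index 0 -> 0 (same)
  Node 1: index 1 -> 1 (same)
  Node 2: index 3 -> 5 (moved)
  Node 3: index 5 -> 4 (moved)
  Node 4: index 2 -> 2 (same)
  Node 5: index 4 -> 3 (moved)
Nodes that changed position: 2 3 5

Answer: 2 3 5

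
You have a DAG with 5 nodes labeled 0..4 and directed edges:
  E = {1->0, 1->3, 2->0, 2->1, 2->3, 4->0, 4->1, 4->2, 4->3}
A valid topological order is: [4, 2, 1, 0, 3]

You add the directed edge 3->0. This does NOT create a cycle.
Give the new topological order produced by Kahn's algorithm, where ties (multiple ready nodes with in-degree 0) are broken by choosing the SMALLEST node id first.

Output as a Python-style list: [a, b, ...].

Old toposort: [4, 2, 1, 0, 3]
Added edge: 3->0
Position of 3 (4) > position of 0 (3). Must reorder: 3 must now come before 0.
Run Kahn's algorithm (break ties by smallest node id):
  initial in-degrees: [4, 2, 1, 3, 0]
  ready (indeg=0): [4]
  pop 4: indeg[0]->3; indeg[1]->1; indeg[2]->0; indeg[3]->2 | ready=[2] | order so far=[4]
  pop 2: indeg[0]->2; indeg[1]->0; indeg[3]->1 | ready=[1] | order so far=[4, 2]
  pop 1: indeg[0]->1; indeg[3]->0 | ready=[3] | order so far=[4, 2, 1]
  pop 3: indeg[0]->0 | ready=[0] | order so far=[4, 2, 1, 3]
  pop 0: no out-edges | ready=[] | order so far=[4, 2, 1, 3, 0]
  Result: [4, 2, 1, 3, 0]

Answer: [4, 2, 1, 3, 0]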